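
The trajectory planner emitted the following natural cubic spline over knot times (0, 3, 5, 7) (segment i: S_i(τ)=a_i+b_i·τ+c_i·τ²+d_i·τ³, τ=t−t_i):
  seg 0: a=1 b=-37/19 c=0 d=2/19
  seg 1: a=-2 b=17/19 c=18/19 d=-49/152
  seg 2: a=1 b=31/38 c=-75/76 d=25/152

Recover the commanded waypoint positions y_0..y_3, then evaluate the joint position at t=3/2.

y_0=1 y_1=-2 y_2=1 y_3=0
S(3/2) = -119/76

y_0 = S_0(0) = a_0 = 1
y_1 = S_1(0) = a_1 = -2
y_2 = S_2(0) = a_2 = 1
y_3 = S_2(2) = 0
t_q=3/2 is in segment 0 (τ=3/2); S_0(τ)=-119/76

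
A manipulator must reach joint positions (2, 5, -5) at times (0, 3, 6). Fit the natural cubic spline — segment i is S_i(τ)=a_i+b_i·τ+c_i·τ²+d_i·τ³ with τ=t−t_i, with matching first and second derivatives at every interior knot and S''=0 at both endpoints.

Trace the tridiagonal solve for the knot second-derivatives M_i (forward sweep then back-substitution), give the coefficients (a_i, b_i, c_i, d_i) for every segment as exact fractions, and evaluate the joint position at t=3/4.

Δ: Δ0=1, Δ1=-10/3
row 1: diag=12, rhs=-26; c'=1/4, d'=-13/6
back: M1=-13/6
M: M0=0, M1=-13/6, M2=0
seg 0: a=2, c=M0/2=0, d=(M1−M0)/(6·3)=-13/108, b=Δ0−h0·(2M0+M1)/6=25/12
seg 1: a=5, c=M1/2=-13/12, d=(M2−M1)/(6·3)=13/108, b=Δ1−h1·(2M1+M2)/6=-7/6
t_q=3/4 → seg 0, τ=3/4; S=2+25/12·τ+0·τ²+-13/108·τ³=899/256

  seg 0: a=2 b=25/12 c=0 d=-13/108
  seg 1: a=5 b=-7/6 c=-13/12 d=13/108
S(3/4) = 899/256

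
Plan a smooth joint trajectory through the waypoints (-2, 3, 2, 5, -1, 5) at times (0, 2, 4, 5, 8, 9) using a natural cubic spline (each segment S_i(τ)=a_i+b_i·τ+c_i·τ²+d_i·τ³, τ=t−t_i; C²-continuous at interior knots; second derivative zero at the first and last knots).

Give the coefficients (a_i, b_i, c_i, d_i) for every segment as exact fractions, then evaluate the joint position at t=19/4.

Δ: Δ0=5/2, Δ1=-1/2, Δ2=3, Δ3=-2, Δ4=6
row 1: diag=8, rhs=-18; c'=1/4, d'=-9/4
row 2: denom=6−2·1/4=11/2; d'=(21−2·-9/4)/(11/2)=51/11
row 3: denom=8−1·2/11=86/11; d'=(-30−1·51/11)/(86/11)=-381/86
row 4: denom=8−3·33/86=589/86; d'=(48−3·-381/86)/(589/86)=5271/589
back: M4=5271/589
back: M3=-381/86−33/86·5271/589=-4632/589
back: M2=51/11−2/11·-4632/589=3573/589
back: M1=-9/4−1/4·3573/589=-4437/1178
M: M0=0, M1=-4437/1178, M2=3573/589, M3=-4632/589, M4=5271/589, M5=0
seg 0: a=-2, c=M0/2=0, d=(M1−M0)/(6·2)=-1479/4712, b=Δ0−h0·(2M0+M1)/6=2212/589
seg 1: a=3, c=M1/2=-4437/2356, d=(M2−M1)/(6·2)=3861/4712, b=Δ1−h1·(2M1+M2)/6=-13/1178
seg 2: a=2, c=M2/2=3573/1178, d=(M3−M2)/(6·1)=-2735/1178, b=Δ2−h2·(2M2+M3)/6=1348/589
seg 3: a=5, c=M3/2=-2316/589, d=(M4−M3)/(6·3)=3301/3534, b=Δ3−h3·(2M3+M4)/6=1637/1178
seg 4: a=-1, c=M4/2=5271/1178, d=(M5−M4)/(6·1)=-1757/1178, b=Δ4−h4·(2M4+M5)/6=1777/589
t_q=19/4 → seg 2, τ=3/4; S=2+1348/589·τ+3573/1178·τ²+-2735/1178·τ³=334975/75392

  seg 0: a=-2 b=2212/589 c=0 d=-1479/4712
  seg 1: a=3 b=-13/1178 c=-4437/2356 d=3861/4712
  seg 2: a=2 b=1348/589 c=3573/1178 d=-2735/1178
  seg 3: a=5 b=1637/1178 c=-2316/589 d=3301/3534
  seg 4: a=-1 b=1777/589 c=5271/1178 d=-1757/1178
S(19/4) = 334975/75392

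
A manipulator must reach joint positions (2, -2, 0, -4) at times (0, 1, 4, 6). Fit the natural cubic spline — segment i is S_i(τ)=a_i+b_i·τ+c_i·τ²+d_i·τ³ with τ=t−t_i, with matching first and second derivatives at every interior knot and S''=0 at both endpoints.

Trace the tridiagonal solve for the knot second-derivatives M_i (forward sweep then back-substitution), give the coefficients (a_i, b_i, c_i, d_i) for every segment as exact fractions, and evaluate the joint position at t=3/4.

  seg 0: a=2 b=-1016/213 c=0 d=164/213
  seg 1: a=-2 b=-524/213 c=164/71 d=-30/71
  seg 2: a=0 b=-2/213 c=-106/71 d=53/213
S(3/4) = -1423/1136

Δ: Δ0=-4, Δ1=2/3, Δ2=-2
row 1: diag=8, rhs=28; c'=3/8, d'=7/2
row 2: denom=10−3·3/8=71/8; d'=(-16−3·7/2)/(71/8)=-212/71
back: M2=-212/71
back: M1=7/2−3/8·-212/71=328/71
M: M0=0, M1=328/71, M2=-212/71, M3=0
seg 0: a=2, c=M0/2=0, d=(M1−M0)/(6·1)=164/213, b=Δ0−h0·(2M0+M1)/6=-1016/213
seg 1: a=-2, c=M1/2=164/71, d=(M2−M1)/(6·3)=-30/71, b=Δ1−h1·(2M1+M2)/6=-524/213
seg 2: a=0, c=M2/2=-106/71, d=(M3−M2)/(6·2)=53/213, b=Δ2−h2·(2M2+M3)/6=-2/213
t_q=3/4 → seg 0, τ=3/4; S=2+-1016/213·τ+0·τ²+164/213·τ³=-1423/1136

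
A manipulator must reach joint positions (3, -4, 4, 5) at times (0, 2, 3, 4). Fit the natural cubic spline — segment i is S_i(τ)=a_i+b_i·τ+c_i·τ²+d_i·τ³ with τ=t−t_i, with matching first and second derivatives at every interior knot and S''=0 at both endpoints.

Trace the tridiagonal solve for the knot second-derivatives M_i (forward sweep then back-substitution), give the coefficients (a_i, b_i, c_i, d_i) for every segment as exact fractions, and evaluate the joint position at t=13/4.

  seg 0: a=3 b=-373/46 c=0 d=53/46
  seg 1: a=-4 b=263/46 c=159/23 d=-213/46
  seg 2: a=4 b=130/23 c=-321/46 d=107/46
S(13/4) = 14759/2944

Δ: Δ0=-7/2, Δ1=8, Δ2=1
row 1: diag=6, rhs=69; c'=1/6, d'=23/2
row 2: denom=4−1·1/6=23/6; d'=(-42−1·23/2)/(23/6)=-321/23
back: M2=-321/23
back: M1=23/2−1/6·-321/23=318/23
M: M0=0, M1=318/23, M2=-321/23, M3=0
seg 0: a=3, c=M0/2=0, d=(M1−M0)/(6·2)=53/46, b=Δ0−h0·(2M0+M1)/6=-373/46
seg 1: a=-4, c=M1/2=159/23, d=(M2−M1)/(6·1)=-213/46, b=Δ1−h1·(2M1+M2)/6=263/46
seg 2: a=4, c=M2/2=-321/46, d=(M3−M2)/(6·1)=107/46, b=Δ2−h2·(2M2+M3)/6=130/23
t_q=13/4 → seg 2, τ=1/4; S=4+130/23·τ+-321/46·τ²+107/46·τ³=14759/2944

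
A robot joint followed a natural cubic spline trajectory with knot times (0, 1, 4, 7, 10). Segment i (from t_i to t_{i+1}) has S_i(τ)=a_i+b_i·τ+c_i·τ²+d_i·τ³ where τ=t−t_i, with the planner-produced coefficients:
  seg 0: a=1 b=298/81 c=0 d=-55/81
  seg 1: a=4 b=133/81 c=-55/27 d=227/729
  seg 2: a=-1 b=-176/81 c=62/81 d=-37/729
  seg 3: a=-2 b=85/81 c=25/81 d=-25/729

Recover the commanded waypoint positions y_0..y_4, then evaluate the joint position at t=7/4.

y_0 = S_0(0) = a_0 = 1
y_1 = S_1(0) = a_1 = 4
y_2 = S_2(0) = a_2 = -1
y_3 = S_3(0) = a_3 = -2
y_4 = S_3(3) = 3
t_q=7/4 is in segment 1 (τ=3/4); S_1(τ)=2429/576

y_0=1 y_1=4 y_2=-1 y_3=-2 y_4=3
S(7/4) = 2429/576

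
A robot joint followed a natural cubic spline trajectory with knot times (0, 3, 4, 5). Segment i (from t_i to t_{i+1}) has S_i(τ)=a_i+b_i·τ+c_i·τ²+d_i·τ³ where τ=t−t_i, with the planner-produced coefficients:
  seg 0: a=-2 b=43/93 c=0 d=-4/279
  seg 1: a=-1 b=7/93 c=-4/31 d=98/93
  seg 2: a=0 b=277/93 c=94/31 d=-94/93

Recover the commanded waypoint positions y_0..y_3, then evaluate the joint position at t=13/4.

y_0 = S_0(0) = a_0 = -2
y_1 = S_1(0) = a_1 = -1
y_2 = S_2(0) = a_2 = 0
y_3 = S_2(1) = 5
t_q=13/4 is in segment 1 (τ=1/4); S_1(τ)=-965/992

y_0=-2 y_1=-1 y_2=0 y_3=5
S(13/4) = -965/992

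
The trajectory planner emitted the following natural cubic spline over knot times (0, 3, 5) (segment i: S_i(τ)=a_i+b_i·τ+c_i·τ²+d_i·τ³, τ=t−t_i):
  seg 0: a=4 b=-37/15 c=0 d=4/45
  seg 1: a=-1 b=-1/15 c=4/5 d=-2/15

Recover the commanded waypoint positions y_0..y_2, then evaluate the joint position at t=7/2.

y_0 = S_0(0) = a_0 = 4
y_1 = S_1(0) = a_1 = -1
y_2 = S_1(2) = 1
t_q=7/2 is in segment 1 (τ=1/2); S_1(τ)=-17/20

y_0=4 y_1=-1 y_2=1
S(7/2) = -17/20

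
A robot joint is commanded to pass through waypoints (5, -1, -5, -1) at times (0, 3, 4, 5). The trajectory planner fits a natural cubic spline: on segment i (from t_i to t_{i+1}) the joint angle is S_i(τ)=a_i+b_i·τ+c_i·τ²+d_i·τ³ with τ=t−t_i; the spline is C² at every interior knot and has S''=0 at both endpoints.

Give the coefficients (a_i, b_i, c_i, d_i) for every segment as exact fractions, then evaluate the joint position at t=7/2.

Δ: Δ0=-2, Δ1=-4, Δ2=4
row 1: diag=8, rhs=-12; c'=1/8, d'=-3/2
row 2: denom=4−1·1/8=31/8; d'=(48−1·-3/2)/(31/8)=396/31
back: M2=396/31
back: M1=-3/2−1/8·396/31=-96/31
M: M0=0, M1=-96/31, M2=396/31, M3=0
seg 0: a=5, c=M0/2=0, d=(M1−M0)/(6·3)=-16/93, b=Δ0−h0·(2M0+M1)/6=-14/31
seg 1: a=-1, c=M1/2=-48/31, d=(M2−M1)/(6·1)=82/31, b=Δ1−h1·(2M1+M2)/6=-158/31
seg 2: a=-5, c=M2/2=198/31, d=(M3−M2)/(6·1)=-66/31, b=Δ2−h2·(2M2+M3)/6=-8/31
t_q=7/2 → seg 1, τ=1/2; S=-1+-158/31·τ+-48/31·τ²+82/31·τ³=-447/124

  seg 0: a=5 b=-14/31 c=0 d=-16/93
  seg 1: a=-1 b=-158/31 c=-48/31 d=82/31
  seg 2: a=-5 b=-8/31 c=198/31 d=-66/31
S(7/2) = -447/124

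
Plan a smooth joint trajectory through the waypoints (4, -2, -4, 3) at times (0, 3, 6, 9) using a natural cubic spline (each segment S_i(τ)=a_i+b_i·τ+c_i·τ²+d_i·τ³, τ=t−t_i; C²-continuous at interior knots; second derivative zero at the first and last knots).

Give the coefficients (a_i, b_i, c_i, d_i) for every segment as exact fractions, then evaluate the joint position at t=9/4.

Δ: Δ0=-2, Δ1=-2/3, Δ2=7/3
row 1: diag=12, rhs=8; c'=1/4, d'=2/3
row 2: denom=12−3·1/4=45/4; d'=(18−3·2/3)/(45/4)=64/45
back: M2=64/45
back: M1=2/3−1/4·64/45=14/45
M: M0=0, M1=14/45, M2=64/45, M3=0
seg 0: a=4, c=M0/2=0, d=(M1−M0)/(6·3)=7/405, b=Δ0−h0·(2M0+M1)/6=-97/45
seg 1: a=-2, c=M1/2=7/45, d=(M2−M1)/(6·3)=5/81, b=Δ1−h1·(2M1+M2)/6=-76/45
seg 2: a=-4, c=M2/2=32/45, d=(M3−M2)/(6·3)=-32/405, b=Δ2−h2·(2M2+M3)/6=41/45
t_q=9/4 → seg 0, τ=9/4; S=4+-97/45·τ+0·τ²+7/405·τ³=-209/320

  seg 0: a=4 b=-97/45 c=0 d=7/405
  seg 1: a=-2 b=-76/45 c=7/45 d=5/81
  seg 2: a=-4 b=41/45 c=32/45 d=-32/405
S(9/4) = -209/320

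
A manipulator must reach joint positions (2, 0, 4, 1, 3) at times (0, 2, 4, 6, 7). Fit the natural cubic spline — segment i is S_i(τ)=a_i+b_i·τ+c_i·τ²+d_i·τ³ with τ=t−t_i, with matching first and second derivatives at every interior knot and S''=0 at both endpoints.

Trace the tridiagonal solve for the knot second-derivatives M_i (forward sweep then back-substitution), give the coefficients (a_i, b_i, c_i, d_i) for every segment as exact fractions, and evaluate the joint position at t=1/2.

  seg 0: a=2 b=-88/41 c=0 d=47/164
  seg 1: a=0 b=53/41 c=141/82 d=-28/41
  seg 2: a=4 b=-1/41 c=-195/82 d=269/328
  seg 3: a=1 b=25/82 c=417/164 d=-139/164
S(1/2) = 1263/1312

Δ: Δ0=-1, Δ1=2, Δ2=-3/2, Δ3=2
row 1: diag=8, rhs=18; c'=1/4, d'=9/4
row 2: denom=8−2·1/4=15/2; d'=(-21−2·9/4)/(15/2)=-17/5
row 3: denom=6−2·4/15=82/15; d'=(21−2·-17/5)/(82/15)=417/82
back: M3=417/82
back: M2=-17/5−4/15·417/82=-195/41
back: M1=9/4−1/4·-195/41=141/41
M: M0=0, M1=141/41, M2=-195/41, M3=417/82, M4=0
seg 0: a=2, c=M0/2=0, d=(M1−M0)/(6·2)=47/164, b=Δ0−h0·(2M0+M1)/6=-88/41
seg 1: a=0, c=M1/2=141/82, d=(M2−M1)/(6·2)=-28/41, b=Δ1−h1·(2M1+M2)/6=53/41
seg 2: a=4, c=M2/2=-195/82, d=(M3−M2)/(6·2)=269/328, b=Δ2−h2·(2M2+M3)/6=-1/41
seg 3: a=1, c=M3/2=417/164, d=(M4−M3)/(6·1)=-139/164, b=Δ3−h3·(2M3+M4)/6=25/82
t_q=1/2 → seg 0, τ=1/2; S=2+-88/41·τ+0·τ²+47/164·τ³=1263/1312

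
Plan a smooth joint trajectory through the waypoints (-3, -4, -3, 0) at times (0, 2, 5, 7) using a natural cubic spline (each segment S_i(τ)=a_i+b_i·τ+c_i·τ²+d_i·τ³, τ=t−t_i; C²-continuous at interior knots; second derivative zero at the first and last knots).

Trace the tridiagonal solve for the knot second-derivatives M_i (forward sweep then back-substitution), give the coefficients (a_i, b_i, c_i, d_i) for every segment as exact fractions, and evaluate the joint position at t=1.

Δ: Δ0=-1/2, Δ1=1/3, Δ2=3/2
row 1: diag=10, rhs=5; c'=3/10, d'=1/2
row 2: denom=10−3·3/10=91/10; d'=(7−3·1/2)/(91/10)=55/91
back: M2=55/91
back: M1=1/2−3/10·55/91=29/91
M: M0=0, M1=29/91, M2=55/91, M3=0
seg 0: a=-3, c=M0/2=0, d=(M1−M0)/(6·2)=29/1092, b=Δ0−h0·(2M0+M1)/6=-331/546
seg 1: a=-4, c=M1/2=29/182, d=(M2−M1)/(6·3)=1/63, b=Δ1−h1·(2M1+M2)/6=-157/546
seg 2: a=-3, c=M2/2=55/182, d=(M3−M2)/(6·2)=-55/1092, b=Δ2−h2·(2M2+M3)/6=599/546
t_q=1 → seg 0, τ=1; S=-3+-331/546·τ+0·τ²+29/1092·τ³=-1303/364

  seg 0: a=-3 b=-331/546 c=0 d=29/1092
  seg 1: a=-4 b=-157/546 c=29/182 d=1/63
  seg 2: a=-3 b=599/546 c=55/182 d=-55/1092
S(1) = -1303/364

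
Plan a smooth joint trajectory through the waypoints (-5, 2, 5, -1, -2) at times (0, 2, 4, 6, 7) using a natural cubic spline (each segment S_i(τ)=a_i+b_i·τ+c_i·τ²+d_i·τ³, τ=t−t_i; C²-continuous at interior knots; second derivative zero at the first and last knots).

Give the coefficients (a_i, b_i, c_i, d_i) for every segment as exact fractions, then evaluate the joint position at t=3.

  seg 0: a=-5 b=150/41 c=0 d=-13/328
  seg 1: a=2 b=261/82 c=-39/164 d=-99/328
  seg 2: a=5 b=-57/41 c=-84/41 d=51/82
  seg 3: a=-1 b=-87/41 c=69/41 d=-23/41
S(3) = 1523/328

Δ: Δ0=7/2, Δ1=3/2, Δ2=-3, Δ3=-1
row 1: diag=8, rhs=-12; c'=1/4, d'=-3/2
row 2: denom=8−2·1/4=15/2; d'=(-27−2·-3/2)/(15/2)=-16/5
row 3: denom=6−2·4/15=82/15; d'=(12−2·-16/5)/(82/15)=138/41
back: M3=138/41
back: M2=-16/5−4/15·138/41=-168/41
back: M1=-3/2−1/4·-168/41=-39/82
M: M0=0, M1=-39/82, M2=-168/41, M3=138/41, M4=0
seg 0: a=-5, c=M0/2=0, d=(M1−M0)/(6·2)=-13/328, b=Δ0−h0·(2M0+M1)/6=150/41
seg 1: a=2, c=M1/2=-39/164, d=(M2−M1)/(6·2)=-99/328, b=Δ1−h1·(2M1+M2)/6=261/82
seg 2: a=5, c=M2/2=-84/41, d=(M3−M2)/(6·2)=51/82, b=Δ2−h2·(2M2+M3)/6=-57/41
seg 3: a=-1, c=M3/2=69/41, d=(M4−M3)/(6·1)=-23/41, b=Δ3−h3·(2M3+M4)/6=-87/41
t_q=3 → seg 1, τ=1; S=2+261/82·τ+-39/164·τ²+-99/328·τ³=1523/328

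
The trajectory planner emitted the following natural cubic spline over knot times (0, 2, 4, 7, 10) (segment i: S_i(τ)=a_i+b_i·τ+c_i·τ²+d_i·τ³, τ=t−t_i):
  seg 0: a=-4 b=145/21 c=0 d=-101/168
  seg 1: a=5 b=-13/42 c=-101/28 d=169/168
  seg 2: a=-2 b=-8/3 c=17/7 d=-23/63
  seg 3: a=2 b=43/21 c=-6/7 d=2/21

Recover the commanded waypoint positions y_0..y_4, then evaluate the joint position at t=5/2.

y_0 = S_0(0) = a_0 = -4
y_1 = S_1(0) = a_1 = 5
y_2 = S_2(0) = a_2 = -2
y_3 = S_3(0) = a_3 = 2
y_4 = S_3(3) = 3
t_q=5/2 is in segment 1 (τ=1/2); S_1(τ)=1823/448

y_0=-4 y_1=5 y_2=-2 y_3=2 y_4=3
S(5/2) = 1823/448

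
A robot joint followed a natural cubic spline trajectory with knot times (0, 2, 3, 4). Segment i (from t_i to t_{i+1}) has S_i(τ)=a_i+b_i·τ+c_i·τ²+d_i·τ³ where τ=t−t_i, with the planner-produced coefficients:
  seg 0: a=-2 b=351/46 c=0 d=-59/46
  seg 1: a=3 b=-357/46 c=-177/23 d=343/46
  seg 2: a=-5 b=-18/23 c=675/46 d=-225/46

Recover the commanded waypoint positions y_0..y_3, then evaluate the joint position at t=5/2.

y_0=-2 y_1=3 y_2=-5 y_3=4
S(5/2) = -689/368

y_0 = S_0(0) = a_0 = -2
y_1 = S_1(0) = a_1 = 3
y_2 = S_2(0) = a_2 = -5
y_3 = S_2(1) = 4
t_q=5/2 is in segment 1 (τ=1/2); S_1(τ)=-689/368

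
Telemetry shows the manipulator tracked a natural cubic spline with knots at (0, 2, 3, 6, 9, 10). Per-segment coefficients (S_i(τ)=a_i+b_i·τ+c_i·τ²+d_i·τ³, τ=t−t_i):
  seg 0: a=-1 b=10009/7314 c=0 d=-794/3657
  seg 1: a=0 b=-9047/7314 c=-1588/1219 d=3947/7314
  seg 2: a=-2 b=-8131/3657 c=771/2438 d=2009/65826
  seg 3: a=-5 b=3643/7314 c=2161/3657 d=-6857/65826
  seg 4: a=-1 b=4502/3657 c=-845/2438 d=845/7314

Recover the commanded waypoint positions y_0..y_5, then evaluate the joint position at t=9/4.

y_0 = S_0(0) = a_0 = -1
y_1 = S_1(0) = a_1 = 0
y_2 = S_2(0) = a_2 = -2
y_3 = S_3(0) = a_3 = -5
y_4 = S_4(0) = a_4 = -1
y_5 = S_4(1) = 0
t_q=9/4 is in segment 1 (τ=1/4); S_1(τ)=-2593/6784

y_0=-1 y_1=0 y_2=-2 y_3=-5 y_4=-1 y_5=0
S(9/4) = -2593/6784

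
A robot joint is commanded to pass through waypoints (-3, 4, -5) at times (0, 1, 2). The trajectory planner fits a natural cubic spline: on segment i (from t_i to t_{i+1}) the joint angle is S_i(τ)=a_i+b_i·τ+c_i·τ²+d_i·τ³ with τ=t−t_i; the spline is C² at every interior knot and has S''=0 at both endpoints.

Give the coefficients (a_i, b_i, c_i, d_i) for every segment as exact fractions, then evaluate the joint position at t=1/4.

  seg 0: a=-3 b=11 c=0 d=-4
  seg 1: a=4 b=-1 c=-12 d=4
S(1/4) = -5/16

Δ: Δ0=7, Δ1=-9
row 1: diag=4, rhs=-96; c'=1/4, d'=-24
back: M1=-24
M: M0=0, M1=-24, M2=0
seg 0: a=-3, c=M0/2=0, d=(M1−M0)/(6·1)=-4, b=Δ0−h0·(2M0+M1)/6=11
seg 1: a=4, c=M1/2=-12, d=(M2−M1)/(6·1)=4, b=Δ1−h1·(2M1+M2)/6=-1
t_q=1/4 → seg 0, τ=1/4; S=-3+11·τ+0·τ²+-4·τ³=-5/16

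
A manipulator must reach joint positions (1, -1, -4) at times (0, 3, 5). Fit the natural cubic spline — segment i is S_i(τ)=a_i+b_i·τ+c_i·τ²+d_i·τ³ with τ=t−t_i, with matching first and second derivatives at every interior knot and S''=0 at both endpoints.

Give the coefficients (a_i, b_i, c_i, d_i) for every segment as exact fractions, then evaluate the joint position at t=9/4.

  seg 0: a=1 b=-5/12 c=0 d=-1/36
  seg 1: a=-1 b=-7/6 c=-1/4 d=1/24
S(9/4) = -65/256

Δ: Δ0=-2/3, Δ1=-3/2
row 1: diag=10, rhs=-5; c'=1/5, d'=-1/2
back: M1=-1/2
M: M0=0, M1=-1/2, M2=0
seg 0: a=1, c=M0/2=0, d=(M1−M0)/(6·3)=-1/36, b=Δ0−h0·(2M0+M1)/6=-5/12
seg 1: a=-1, c=M1/2=-1/4, d=(M2−M1)/(6·2)=1/24, b=Δ1−h1·(2M1+M2)/6=-7/6
t_q=9/4 → seg 0, τ=9/4; S=1+-5/12·τ+0·τ²+-1/36·τ³=-65/256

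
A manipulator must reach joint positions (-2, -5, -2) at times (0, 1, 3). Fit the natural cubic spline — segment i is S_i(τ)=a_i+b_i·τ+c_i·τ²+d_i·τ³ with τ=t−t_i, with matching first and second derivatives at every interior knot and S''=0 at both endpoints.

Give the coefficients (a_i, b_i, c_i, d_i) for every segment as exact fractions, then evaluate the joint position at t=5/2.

Δ: Δ0=-3, Δ1=3/2
row 1: diag=6, rhs=27; c'=1/3, d'=9/2
back: M1=9/2
M: M0=0, M1=9/2, M2=0
seg 0: a=-2, c=M0/2=0, d=(M1−M0)/(6·1)=3/4, b=Δ0−h0·(2M0+M1)/6=-15/4
seg 1: a=-5, c=M1/2=9/4, d=(M2−M1)/(6·2)=-3/8, b=Δ1−h1·(2M1+M2)/6=-3/2
t_q=5/2 → seg 1, τ=3/2; S=-5+-3/2·τ+9/4·τ²+-3/8·τ³=-221/64

  seg 0: a=-2 b=-15/4 c=0 d=3/4
  seg 1: a=-5 b=-3/2 c=9/4 d=-3/8
S(5/2) = -221/64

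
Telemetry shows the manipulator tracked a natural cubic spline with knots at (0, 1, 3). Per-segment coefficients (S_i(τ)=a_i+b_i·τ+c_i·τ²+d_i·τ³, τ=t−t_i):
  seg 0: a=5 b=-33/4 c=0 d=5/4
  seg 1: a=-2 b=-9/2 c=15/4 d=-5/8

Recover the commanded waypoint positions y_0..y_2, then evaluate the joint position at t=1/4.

y_0 = S_0(0) = a_0 = 5
y_1 = S_1(0) = a_1 = -2
y_2 = S_1(2) = -1
t_q=1/4 is in segment 0 (τ=1/4); S_0(τ)=757/256

y_0=5 y_1=-2 y_2=-1
S(1/4) = 757/256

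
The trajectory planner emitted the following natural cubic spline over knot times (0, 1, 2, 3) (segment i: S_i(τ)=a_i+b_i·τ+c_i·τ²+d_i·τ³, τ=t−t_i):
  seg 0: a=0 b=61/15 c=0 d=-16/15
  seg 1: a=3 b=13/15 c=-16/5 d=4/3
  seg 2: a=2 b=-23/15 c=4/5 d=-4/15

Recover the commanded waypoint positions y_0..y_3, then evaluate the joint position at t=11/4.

y_0 = S_0(0) = a_0 = 0
y_1 = S_1(0) = a_1 = 3
y_2 = S_2(0) = a_2 = 2
y_3 = S_2(1) = 1
t_q=11/4 is in segment 2 (τ=3/4); S_2(τ)=19/16

y_0=0 y_1=3 y_2=2 y_3=1
S(11/4) = 19/16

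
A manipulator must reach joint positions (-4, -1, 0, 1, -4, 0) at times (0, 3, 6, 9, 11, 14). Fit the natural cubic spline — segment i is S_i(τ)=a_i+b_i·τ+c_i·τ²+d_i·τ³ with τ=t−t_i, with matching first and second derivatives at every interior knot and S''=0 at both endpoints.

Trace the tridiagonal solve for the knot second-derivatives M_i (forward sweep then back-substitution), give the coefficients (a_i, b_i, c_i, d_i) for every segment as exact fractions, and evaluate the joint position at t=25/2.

  seg 0: a=-4 b=208/165 c=0 d=-43/1485
  seg 1: a=-1 b=79/165 c=-43/165 d=7/99
  seg 2: a=0 b=136/165 c=62/165 d=-89/495
  seg 3: a=1 b=-293/165 c=-41/33 d=581/1320
  seg 4: a=-4 b=-161/110 c=923/660 d=-923/5940
S(25/2) = -6289/1760

Δ: Δ0=1, Δ1=1/3, Δ2=1/3, Δ3=-5/2, Δ4=4/3
row 1: diag=12, rhs=-4; c'=1/4, d'=-1/3
row 2: denom=12−3·1/4=45/4; d'=(0−3·-1/3)/(45/4)=4/45
row 3: denom=10−3·4/15=46/5; d'=(-17−3·4/45)/(46/5)=-259/138
row 4: denom=10−2·5/23=220/23; d'=(23−2·-259/138)/(220/23)=923/330
back: M4=923/330
back: M3=-259/138−5/23·923/330=-82/33
back: M2=4/45−4/15·-82/33=124/165
back: M1=-1/3−1/4·124/165=-86/165
M: M0=0, M1=-86/165, M2=124/165, M3=-82/33, M4=923/330, M5=0
seg 0: a=-4, c=M0/2=0, d=(M1−M0)/(6·3)=-43/1485, b=Δ0−h0·(2M0+M1)/6=208/165
seg 1: a=-1, c=M1/2=-43/165, d=(M2−M1)/(6·3)=7/99, b=Δ1−h1·(2M1+M2)/6=79/165
seg 2: a=0, c=M2/2=62/165, d=(M3−M2)/(6·3)=-89/495, b=Δ2−h2·(2M2+M3)/6=136/165
seg 3: a=1, c=M3/2=-41/33, d=(M4−M3)/(6·2)=581/1320, b=Δ3−h3·(2M3+M4)/6=-293/165
seg 4: a=-4, c=M4/2=923/660, d=(M5−M4)/(6·3)=-923/5940, b=Δ4−h4·(2M4+M5)/6=-161/110
t_q=25/2 → seg 4, τ=3/2; S=-4+-161/110·τ+923/660·τ²+-923/5940·τ³=-6289/1760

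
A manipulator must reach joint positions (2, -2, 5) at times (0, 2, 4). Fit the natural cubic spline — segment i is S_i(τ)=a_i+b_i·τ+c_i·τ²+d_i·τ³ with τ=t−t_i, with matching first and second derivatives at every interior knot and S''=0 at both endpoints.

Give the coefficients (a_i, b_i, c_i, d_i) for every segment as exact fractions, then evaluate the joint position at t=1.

  seg 0: a=2 b=-27/8 c=0 d=11/32
  seg 1: a=-2 b=3/4 c=33/16 d=-11/32
S(1) = -33/32

Δ: Δ0=-2, Δ1=7/2
row 1: diag=8, rhs=33; c'=1/4, d'=33/8
back: M1=33/8
M: M0=0, M1=33/8, M2=0
seg 0: a=2, c=M0/2=0, d=(M1−M0)/(6·2)=11/32, b=Δ0−h0·(2M0+M1)/6=-27/8
seg 1: a=-2, c=M1/2=33/16, d=(M2−M1)/(6·2)=-11/32, b=Δ1−h1·(2M1+M2)/6=3/4
t_q=1 → seg 0, τ=1; S=2+-27/8·τ+0·τ²+11/32·τ³=-33/32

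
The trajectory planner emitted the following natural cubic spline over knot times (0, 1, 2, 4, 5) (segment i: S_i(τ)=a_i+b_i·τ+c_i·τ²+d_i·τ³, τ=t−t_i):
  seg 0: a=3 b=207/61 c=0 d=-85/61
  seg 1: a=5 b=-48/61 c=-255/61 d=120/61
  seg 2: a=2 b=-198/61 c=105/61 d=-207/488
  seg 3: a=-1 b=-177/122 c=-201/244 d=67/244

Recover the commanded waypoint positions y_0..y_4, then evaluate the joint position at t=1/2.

y_0 = S_0(0) = a_0 = 3
y_1 = S_1(0) = a_1 = 5
y_2 = S_2(0) = a_2 = 2
y_3 = S_3(0) = a_3 = -1
y_4 = S_3(1) = -3
t_q=1/2 is in segment 0 (τ=1/2); S_0(τ)=2207/488

y_0=3 y_1=5 y_2=2 y_3=-1 y_4=-3
S(1/2) = 2207/488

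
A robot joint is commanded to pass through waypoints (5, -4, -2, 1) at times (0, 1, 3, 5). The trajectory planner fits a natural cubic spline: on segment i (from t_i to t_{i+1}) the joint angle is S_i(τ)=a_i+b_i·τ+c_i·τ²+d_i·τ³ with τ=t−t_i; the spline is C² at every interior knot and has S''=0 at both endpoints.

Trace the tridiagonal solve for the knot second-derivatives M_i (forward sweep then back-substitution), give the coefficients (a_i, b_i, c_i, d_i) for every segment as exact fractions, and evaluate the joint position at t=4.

Δ: Δ0=-9, Δ1=1, Δ2=3/2
row 1: diag=6, rhs=60; c'=1/3, d'=10
row 2: denom=8−2·1/3=22/3; d'=(3−2·10)/(22/3)=-51/22
back: M2=-51/22
back: M1=10−1/3·-51/22=237/22
M: M0=0, M1=237/22, M2=-51/22, M3=0
seg 0: a=5, c=M0/2=0, d=(M1−M0)/(6·1)=79/44, b=Δ0−h0·(2M0+M1)/6=-475/44
seg 1: a=-4, c=M1/2=237/44, d=(M2−M1)/(6·2)=-12/11, b=Δ1−h1·(2M1+M2)/6=-119/22
seg 2: a=-2, c=M2/2=-51/44, d=(M3−M2)/(6·2)=17/88, b=Δ2−h2·(2M2+M3)/6=67/22
t_q=4 → seg 2, τ=1; S=-2+67/22·τ+-51/44·τ²+17/88·τ³=7/88

  seg 0: a=5 b=-475/44 c=0 d=79/44
  seg 1: a=-4 b=-119/22 c=237/44 d=-12/11
  seg 2: a=-2 b=67/22 c=-51/44 d=17/88
S(4) = 7/88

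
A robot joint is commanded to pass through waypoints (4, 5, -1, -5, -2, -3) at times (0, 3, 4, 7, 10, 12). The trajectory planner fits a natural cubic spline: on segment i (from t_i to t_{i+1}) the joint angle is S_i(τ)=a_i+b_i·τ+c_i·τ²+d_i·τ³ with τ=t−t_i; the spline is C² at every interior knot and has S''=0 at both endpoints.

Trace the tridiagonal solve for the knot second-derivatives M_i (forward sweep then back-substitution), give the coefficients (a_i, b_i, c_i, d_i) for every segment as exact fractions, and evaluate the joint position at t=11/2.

  seg 0: a=4 b=12371/4182 c=0 d=-3659/12546
  seg 1: a=5 b=-10280/2091 c=-3659/1394 d=6445/4182
  seg 2: a=-1 b=-23179/4182 c=1393/697 d=-7471/37638
  seg 3: a=-5 b=134/123 c=887/4182 d=-3035/37638
  seg 4: a=-2 b=773/4182 c=-358/697 d=179/2091
S(11/2) = -61191/11152

Δ: Δ0=1/3, Δ1=-6, Δ2=-4/3, Δ3=1, Δ4=-1/2
row 1: diag=8, rhs=-38; c'=1/8, d'=-19/4
row 2: denom=8−1·1/8=63/8; d'=(28−1·-19/4)/(63/8)=262/63
row 3: denom=12−3·8/21=76/7; d'=(14−3·262/63)/(76/7)=8/57
row 4: denom=10−3·21/76=697/76; d'=(-9−3·8/57)/(697/76)=-716/697
back: M4=-716/697
back: M3=8/57−21/76·-716/697=887/2091
back: M2=262/63−8/21·887/2091=2786/697
back: M1=-19/4−1/8·2786/697=-3659/697
M: M0=0, M1=-3659/697, M2=2786/697, M3=887/2091, M4=-716/697, M5=0
seg 0: a=4, c=M0/2=0, d=(M1−M0)/(6·3)=-3659/12546, b=Δ0−h0·(2M0+M1)/6=12371/4182
seg 1: a=5, c=M1/2=-3659/1394, d=(M2−M1)/(6·1)=6445/4182, b=Δ1−h1·(2M1+M2)/6=-10280/2091
seg 2: a=-1, c=M2/2=1393/697, d=(M3−M2)/(6·3)=-7471/37638, b=Δ2−h2·(2M2+M3)/6=-23179/4182
seg 3: a=-5, c=M3/2=887/4182, d=(M4−M3)/(6·3)=-3035/37638, b=Δ3−h3·(2M3+M4)/6=134/123
seg 4: a=-2, c=M4/2=-358/697, d=(M5−M4)/(6·2)=179/2091, b=Δ4−h4·(2M4+M5)/6=773/4182
t_q=11/2 → seg 2, τ=3/2; S=-1+-23179/4182·τ+1393/697·τ²+-7471/37638·τ³=-61191/11152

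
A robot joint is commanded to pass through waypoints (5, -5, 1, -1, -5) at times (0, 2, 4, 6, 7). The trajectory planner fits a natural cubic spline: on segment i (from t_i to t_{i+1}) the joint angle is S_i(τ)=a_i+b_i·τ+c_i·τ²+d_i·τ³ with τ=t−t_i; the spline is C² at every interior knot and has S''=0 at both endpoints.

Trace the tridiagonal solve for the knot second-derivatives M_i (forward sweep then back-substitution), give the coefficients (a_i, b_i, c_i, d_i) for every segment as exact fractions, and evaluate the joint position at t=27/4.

  seg 0: a=5 b=-302/41 c=0 d=97/164
  seg 1: a=-5 b=-11/41 c=291/82 d=-157/164
  seg 2: a=1 b=100/41 c=-90/41 d=39/164
  seg 3: a=-1 b=-143/41 c=-63/82 d=21/82
S(27/4) = -20677/5248

Δ: Δ0=-5, Δ1=3, Δ2=-1, Δ3=-4
row 1: diag=8, rhs=48; c'=1/4, d'=6
row 2: denom=8−2·1/4=15/2; d'=(-24−2·6)/(15/2)=-24/5
row 3: denom=6−2·4/15=82/15; d'=(-18−2·-24/5)/(82/15)=-63/41
back: M3=-63/41
back: M2=-24/5−4/15·-63/41=-180/41
back: M1=6−1/4·-180/41=291/41
M: M0=0, M1=291/41, M2=-180/41, M3=-63/41, M4=0
seg 0: a=5, c=M0/2=0, d=(M1−M0)/(6·2)=97/164, b=Δ0−h0·(2M0+M1)/6=-302/41
seg 1: a=-5, c=M1/2=291/82, d=(M2−M1)/(6·2)=-157/164, b=Δ1−h1·(2M1+M2)/6=-11/41
seg 2: a=1, c=M2/2=-90/41, d=(M3−M2)/(6·2)=39/164, b=Δ2−h2·(2M2+M3)/6=100/41
seg 3: a=-1, c=M3/2=-63/82, d=(M4−M3)/(6·1)=21/82, b=Δ3−h3·(2M3+M4)/6=-143/41
t_q=27/4 → seg 3, τ=3/4; S=-1+-143/41·τ+-63/82·τ²+21/82·τ³=-20677/5248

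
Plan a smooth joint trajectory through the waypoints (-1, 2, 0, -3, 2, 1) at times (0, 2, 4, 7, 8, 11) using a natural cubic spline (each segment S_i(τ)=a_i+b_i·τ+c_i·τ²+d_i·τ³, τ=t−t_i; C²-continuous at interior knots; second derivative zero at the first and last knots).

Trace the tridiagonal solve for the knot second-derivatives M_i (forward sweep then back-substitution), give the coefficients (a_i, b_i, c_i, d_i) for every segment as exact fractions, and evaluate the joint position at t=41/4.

Δ: Δ0=3/2, Δ1=-1, Δ2=-1, Δ3=5, Δ4=-1/3
row 1: diag=8, rhs=-15; c'=1/4, d'=-15/8
row 2: denom=10−2·1/4=19/2; d'=(0−2·-15/8)/(19/2)=15/38
row 3: denom=8−3·6/19=134/19; d'=(36−3·15/38)/(134/19)=1323/268
row 4: denom=8−1·19/134=1053/134; d'=(-32−1·1323/268)/(1053/134)=-9899/2106
back: M4=-9899/2106
back: M3=1323/268−19/134·-9899/2106=5900/1053
back: M2=15/38−6/19·5900/1053=-965/702
back: M1=-15/8−1/4·-965/702=-1075/702
M: M0=0, M1=-1075/702, M2=-965/702, M3=5900/1053, M4=-9899/2106, M5=0
seg 0: a=-1, c=M0/2=0, d=(M1−M0)/(6·2)=-1075/8424, b=Δ0−h0·(2M0+M1)/6=2117/1053
seg 1: a=2, c=M1/2=-1075/1404, d=(M2−M1)/(6·2)=55/4212, b=Δ1−h1·(2M1+M2)/6=1009/2106
seg 2: a=0, c=M2/2=-965/1404, d=(M3−M2)/(6·3)=14695/37908, b=Δ2−h2·(2M2+M3)/6=-5111/2106
seg 3: a=-3, c=M3/2=2950/1053, d=(M4−M3)/(6·1)=-2411/1404, b=Δ3−h3·(2M3+M4)/6=16493/4212
seg 4: a=2, c=M4/2=-9899/4212, d=(M5−M4)/(6·3)=9899/37908, b=Δ4−h4·(2M4+M5)/6=9197/2106
t_q=41/4 → seg 4, τ=9/4; S=2+9197/2106·τ+-9899/4212·τ²+9899/37908·τ³=86935/29952

  seg 0: a=-1 b=2117/1053 c=0 d=-1075/8424
  seg 1: a=2 b=1009/2106 c=-1075/1404 d=55/4212
  seg 2: a=0 b=-5111/2106 c=-965/1404 d=14695/37908
  seg 3: a=-3 b=16493/4212 c=2950/1053 d=-2411/1404
  seg 4: a=2 b=9197/2106 c=-9899/4212 d=9899/37908
S(41/4) = 86935/29952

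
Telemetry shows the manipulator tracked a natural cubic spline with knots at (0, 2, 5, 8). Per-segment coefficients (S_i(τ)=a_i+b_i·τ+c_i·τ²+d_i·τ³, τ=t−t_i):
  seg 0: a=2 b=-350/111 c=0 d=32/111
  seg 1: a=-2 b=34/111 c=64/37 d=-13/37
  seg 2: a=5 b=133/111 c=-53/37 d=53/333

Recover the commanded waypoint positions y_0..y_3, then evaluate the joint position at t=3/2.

y_0 = S_0(0) = a_0 = 2
y_1 = S_1(0) = a_1 = -2
y_2 = S_2(0) = a_2 = 5
y_3 = S_2(3) = 0
t_q=3/2 is in segment 0 (τ=3/2); S_0(τ)=-65/37

y_0=2 y_1=-2 y_2=5 y_3=0
S(3/2) = -65/37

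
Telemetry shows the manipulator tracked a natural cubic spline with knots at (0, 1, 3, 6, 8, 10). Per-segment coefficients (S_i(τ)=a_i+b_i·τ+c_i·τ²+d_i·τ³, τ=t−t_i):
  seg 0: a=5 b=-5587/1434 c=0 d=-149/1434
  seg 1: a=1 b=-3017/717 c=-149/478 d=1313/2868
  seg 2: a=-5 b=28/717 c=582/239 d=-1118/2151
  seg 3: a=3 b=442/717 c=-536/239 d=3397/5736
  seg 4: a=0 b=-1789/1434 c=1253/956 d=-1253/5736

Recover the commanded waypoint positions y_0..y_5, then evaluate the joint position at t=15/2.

y_0 = S_0(0) = a_0 = 5
y_1 = S_1(0) = a_1 = 1
y_2 = S_2(0) = a_2 = -5
y_3 = S_3(0) = a_3 = 3
y_4 = S_4(0) = a_4 = 0
y_5 = S_4(2) = 1
t_q=15/2 is in segment 3 (τ=3/2); S_3(τ)=13421/15296

y_0=5 y_1=1 y_2=-5 y_3=3 y_4=0 y_5=1
S(15/2) = 13421/15296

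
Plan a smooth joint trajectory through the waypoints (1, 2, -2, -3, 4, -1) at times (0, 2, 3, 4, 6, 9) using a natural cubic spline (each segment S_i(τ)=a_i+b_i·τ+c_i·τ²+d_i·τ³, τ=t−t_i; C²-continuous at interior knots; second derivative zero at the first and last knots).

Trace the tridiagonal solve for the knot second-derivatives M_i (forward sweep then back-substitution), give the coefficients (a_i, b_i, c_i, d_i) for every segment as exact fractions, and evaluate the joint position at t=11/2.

  seg 0: a=1 b=2074/921 c=0 d=-3227/7368
  seg 1: a=2 b=-5533/1842 c=-3227/1228 d=6011/3684
  seg 2: a=-2 b=-12395/3684 c=696/307 d=359/3684
  seg 3: a=-3 b=2693/1842 c=3143/1228 d=-5675/7368
  seg 4: a=4 b=2263/921 c=-633/307 d=211/921
S(11/2) = 46217/19648

Δ: Δ0=1/2, Δ1=-4, Δ2=-1, Δ3=7/2, Δ4=-5/3
row 1: diag=6, rhs=-27; c'=1/6, d'=-9/2
row 2: denom=4−1·1/6=23/6; d'=(18−1·-9/2)/(23/6)=135/23
row 3: denom=6−1·6/23=132/23; d'=(27−1·135/23)/(132/23)=81/22
row 4: denom=10−2·23/66=307/33; d'=(-31−2·81/22)/(307/33)=-1266/307
back: M4=-1266/307
back: M3=81/22−23/66·-1266/307=3143/614
back: M2=135/23−6/23·3143/614=1392/307
back: M1=-9/2−1/6·1392/307=-3227/614
M: M0=0, M1=-3227/614, M2=1392/307, M3=3143/614, M4=-1266/307, M5=0
seg 0: a=1, c=M0/2=0, d=(M1−M0)/(6·2)=-3227/7368, b=Δ0−h0·(2M0+M1)/6=2074/921
seg 1: a=2, c=M1/2=-3227/1228, d=(M2−M1)/(6·1)=6011/3684, b=Δ1−h1·(2M1+M2)/6=-5533/1842
seg 2: a=-2, c=M2/2=696/307, d=(M3−M2)/(6·1)=359/3684, b=Δ2−h2·(2M2+M3)/6=-12395/3684
seg 3: a=-3, c=M3/2=3143/1228, d=(M4−M3)/(6·2)=-5675/7368, b=Δ3−h3·(2M3+M4)/6=2693/1842
seg 4: a=4, c=M4/2=-633/307, d=(M5−M4)/(6·3)=211/921, b=Δ4−h4·(2M4+M5)/6=2263/921
t_q=11/2 → seg 3, τ=3/2; S=-3+2693/1842·τ+3143/1228·τ²+-5675/7368·τ³=46217/19648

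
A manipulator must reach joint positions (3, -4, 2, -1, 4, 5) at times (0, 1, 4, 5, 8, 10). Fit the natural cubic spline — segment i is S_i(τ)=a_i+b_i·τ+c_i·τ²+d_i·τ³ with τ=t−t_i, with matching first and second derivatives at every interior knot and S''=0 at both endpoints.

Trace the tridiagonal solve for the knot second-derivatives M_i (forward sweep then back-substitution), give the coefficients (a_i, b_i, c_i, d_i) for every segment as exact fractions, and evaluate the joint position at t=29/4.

Δ: Δ0=-7, Δ1=2, Δ2=-3, Δ3=5/3, Δ4=1/2
row 1: diag=8, rhs=54; c'=3/8, d'=27/4
row 2: denom=8−3·3/8=55/8; d'=(-30−3·27/4)/(55/8)=-402/55
row 3: denom=8−1·8/55=432/55; d'=(28−1·-402/55)/(432/55)=971/216
row 4: denom=10−3·55/144=425/48; d'=(-7−3·971/216)/(425/48)=-118/51
back: M4=-118/51
back: M3=971/216−55/144·-118/51=823/153
back: M2=-402/55−8/55·823/153=-1238/153
back: M1=27/4−3/8·-1238/153=499/51
M: M0=0, M1=499/51, M2=-1238/153, M3=823/153, M4=-118/51, M5=0
seg 0: a=3, c=M0/2=0, d=(M1−M0)/(6·1)=499/306, b=Δ0−h0·(2M0+M1)/6=-2641/306
seg 1: a=-4, c=M1/2=499/102, d=(M2−M1)/(6·3)=-2735/2754, b=Δ1−h1·(2M1+M2)/6=-572/153
seg 2: a=2, c=M2/2=-619/153, d=(M3−M2)/(6·1)=229/102, b=Δ2−h2·(2M2+M3)/6=-367/306
seg 3: a=-1, c=M3/2=823/306, d=(M4−M3)/(6·3)=-1177/2754, b=Δ3−h3·(2M3+M4)/6=-23/9
seg 4: a=4, c=M4/2=-59/51, d=(M5−M4)/(6·2)=59/306, b=Δ4−h4·(2M4+M5)/6=625/306
t_q=29/4 → seg 3, τ=9/4; S=-1+-23/9·τ+823/306·τ²+-1177/2754·τ³=4347/2176

  seg 0: a=3 b=-2641/306 c=0 d=499/306
  seg 1: a=-4 b=-572/153 c=499/102 d=-2735/2754
  seg 2: a=2 b=-367/306 c=-619/153 d=229/102
  seg 3: a=-1 b=-23/9 c=823/306 d=-1177/2754
  seg 4: a=4 b=625/306 c=-59/51 d=59/306
S(29/4) = 4347/2176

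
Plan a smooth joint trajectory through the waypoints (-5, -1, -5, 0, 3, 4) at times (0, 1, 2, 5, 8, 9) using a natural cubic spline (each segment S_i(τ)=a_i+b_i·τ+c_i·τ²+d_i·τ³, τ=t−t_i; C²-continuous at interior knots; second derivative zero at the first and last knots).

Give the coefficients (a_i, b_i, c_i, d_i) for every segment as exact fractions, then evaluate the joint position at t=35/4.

  seg 0: a=-5 b=15137/2409 c=0 d=-5501/2409
  seg 1: a=-1 b=-1366/2409 c=-5501/803 d=8233/2409
  seg 2: a=-5 b=-9673/2409 c=2732/803 d=-10900/21681
  seg 3: a=0 b=6803/2409 c=-2704/2409 d=338/1971
  seg 4: a=3 b=1733/2409 c=338/803 d=-338/2409
S(35/4) = 95515/25696

Δ: Δ0=4, Δ1=-4, Δ2=5/3, Δ3=1, Δ4=1
row 1: diag=4, rhs=-48; c'=1/4, d'=-12
row 2: denom=8−1·1/4=31/4; d'=(34−1·-12)/(31/4)=184/31
row 3: denom=12−3·12/31=336/31; d'=(-4−3·184/31)/(336/31)=-169/84
row 4: denom=8−3·31/112=803/112; d'=(0−3·-169/84)/(803/112)=676/803
back: M4=676/803
back: M3=-169/84−31/112·676/803=-5408/2409
back: M2=184/31−12/31·-5408/2409=5464/803
back: M1=-12−1/4·5464/803=-11002/803
M: M0=0, M1=-11002/803, M2=5464/803, M3=-5408/2409, M4=676/803, M5=0
seg 0: a=-5, c=M0/2=0, d=(M1−M0)/(6·1)=-5501/2409, b=Δ0−h0·(2M0+M1)/6=15137/2409
seg 1: a=-1, c=M1/2=-5501/803, d=(M2−M1)/(6·1)=8233/2409, b=Δ1−h1·(2M1+M2)/6=-1366/2409
seg 2: a=-5, c=M2/2=2732/803, d=(M3−M2)/(6·3)=-10900/21681, b=Δ2−h2·(2M2+M3)/6=-9673/2409
seg 3: a=0, c=M3/2=-2704/2409, d=(M4−M3)/(6·3)=338/1971, b=Δ3−h3·(2M3+M4)/6=6803/2409
seg 4: a=3, c=M4/2=338/803, d=(M5−M4)/(6·1)=-338/2409, b=Δ4−h4·(2M4+M5)/6=1733/2409
t_q=35/4 → seg 4, τ=3/4; S=3+1733/2409·τ+338/803·τ²+-338/2409·τ³=95515/25696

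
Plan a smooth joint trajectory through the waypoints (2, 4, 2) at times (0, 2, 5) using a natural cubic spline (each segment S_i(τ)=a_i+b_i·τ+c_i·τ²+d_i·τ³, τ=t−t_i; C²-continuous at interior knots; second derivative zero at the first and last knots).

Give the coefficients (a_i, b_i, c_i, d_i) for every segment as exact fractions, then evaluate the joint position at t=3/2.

Δ: Δ0=1, Δ1=-2/3
row 1: diag=10, rhs=-10; c'=3/10, d'=-1
back: M1=-1
M: M0=0, M1=-1, M2=0
seg 0: a=2, c=M0/2=0, d=(M1−M0)/(6·2)=-1/12, b=Δ0−h0·(2M0+M1)/6=4/3
seg 1: a=4, c=M1/2=-1/2, d=(M2−M1)/(6·3)=1/18, b=Δ1−h1·(2M1+M2)/6=1/3
t_q=3/2 → seg 0, τ=3/2; S=2+4/3·τ+0·τ²+-1/12·τ³=119/32

  seg 0: a=2 b=4/3 c=0 d=-1/12
  seg 1: a=4 b=1/3 c=-1/2 d=1/18
S(3/2) = 119/32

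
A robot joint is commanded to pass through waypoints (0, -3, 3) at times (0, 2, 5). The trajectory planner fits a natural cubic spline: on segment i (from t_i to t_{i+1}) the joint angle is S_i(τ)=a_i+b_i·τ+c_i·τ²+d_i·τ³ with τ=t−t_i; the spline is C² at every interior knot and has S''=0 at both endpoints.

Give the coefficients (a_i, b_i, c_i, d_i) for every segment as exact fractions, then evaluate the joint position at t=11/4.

  seg 0: a=0 b=-11/5 c=0 d=7/40
  seg 1: a=-3 b=-1/10 c=21/20 d=-7/60
S(11/4) = -3243/1280

Δ: Δ0=-3/2, Δ1=2
row 1: diag=10, rhs=21; c'=3/10, d'=21/10
back: M1=21/10
M: M0=0, M1=21/10, M2=0
seg 0: a=0, c=M0/2=0, d=(M1−M0)/(6·2)=7/40, b=Δ0−h0·(2M0+M1)/6=-11/5
seg 1: a=-3, c=M1/2=21/20, d=(M2−M1)/(6·3)=-7/60, b=Δ1−h1·(2M1+M2)/6=-1/10
t_q=11/4 → seg 1, τ=3/4; S=-3+-1/10·τ+21/20·τ²+-7/60·τ³=-3243/1280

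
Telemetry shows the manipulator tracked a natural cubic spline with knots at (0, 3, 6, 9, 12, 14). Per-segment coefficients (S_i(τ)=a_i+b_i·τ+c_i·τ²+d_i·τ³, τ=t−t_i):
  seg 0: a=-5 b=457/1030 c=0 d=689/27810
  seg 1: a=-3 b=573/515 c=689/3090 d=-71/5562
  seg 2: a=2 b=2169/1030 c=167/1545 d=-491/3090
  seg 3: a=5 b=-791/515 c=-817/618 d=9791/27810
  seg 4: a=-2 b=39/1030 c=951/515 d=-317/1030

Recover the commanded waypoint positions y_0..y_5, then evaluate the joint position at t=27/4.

y_0=-5 y_1=-3 y_2=2 y_3=5 y_4=-2 y_5=3
S(27/4) = 235541/65920

y_0 = S_0(0) = a_0 = -5
y_1 = S_1(0) = a_1 = -3
y_2 = S_2(0) = a_2 = 2
y_3 = S_3(0) = a_3 = 5
y_4 = S_4(0) = a_4 = -2
y_5 = S_4(2) = 3
t_q=27/4 is in segment 2 (τ=3/4); S_2(τ)=235541/65920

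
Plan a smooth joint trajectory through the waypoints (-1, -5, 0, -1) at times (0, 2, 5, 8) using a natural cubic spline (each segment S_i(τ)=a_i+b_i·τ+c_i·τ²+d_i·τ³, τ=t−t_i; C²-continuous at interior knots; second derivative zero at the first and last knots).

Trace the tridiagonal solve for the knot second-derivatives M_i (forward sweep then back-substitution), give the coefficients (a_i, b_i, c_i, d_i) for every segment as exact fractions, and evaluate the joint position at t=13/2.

  seg 0: a=-1 b=-322/111 c=0 d=25/111
  seg 1: a=-5 b=-22/111 c=50/37 d=-9/37
  seg 2: a=0 b=149/111 c=-31/37 d=31/333
S(13/2) = 131/296

Δ: Δ0=-2, Δ1=5/3, Δ2=-1/3
row 1: diag=10, rhs=22; c'=3/10, d'=11/5
row 2: denom=12−3·3/10=111/10; d'=(-12−3·11/5)/(111/10)=-62/37
back: M2=-62/37
back: M1=11/5−3/10·-62/37=100/37
M: M0=0, M1=100/37, M2=-62/37, M3=0
seg 0: a=-1, c=M0/2=0, d=(M1−M0)/(6·2)=25/111, b=Δ0−h0·(2M0+M1)/6=-322/111
seg 1: a=-5, c=M1/2=50/37, d=(M2−M1)/(6·3)=-9/37, b=Δ1−h1·(2M1+M2)/6=-22/111
seg 2: a=0, c=M2/2=-31/37, d=(M3−M2)/(6·3)=31/333, b=Δ2−h2·(2M2+M3)/6=149/111
t_q=13/2 → seg 2, τ=3/2; S=0+149/111·τ+-31/37·τ²+31/333·τ³=131/296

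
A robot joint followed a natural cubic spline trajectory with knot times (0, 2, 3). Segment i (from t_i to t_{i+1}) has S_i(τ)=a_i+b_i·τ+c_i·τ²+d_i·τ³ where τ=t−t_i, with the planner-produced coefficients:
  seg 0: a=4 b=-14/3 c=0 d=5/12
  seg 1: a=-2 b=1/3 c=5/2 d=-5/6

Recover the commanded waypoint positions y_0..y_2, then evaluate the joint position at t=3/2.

y_0 = S_0(0) = a_0 = 4
y_1 = S_1(0) = a_1 = -2
y_2 = S_1(1) = 0
t_q=3/2 is in segment 0 (τ=3/2); S_0(τ)=-51/32

y_0=4 y_1=-2 y_2=0
S(3/2) = -51/32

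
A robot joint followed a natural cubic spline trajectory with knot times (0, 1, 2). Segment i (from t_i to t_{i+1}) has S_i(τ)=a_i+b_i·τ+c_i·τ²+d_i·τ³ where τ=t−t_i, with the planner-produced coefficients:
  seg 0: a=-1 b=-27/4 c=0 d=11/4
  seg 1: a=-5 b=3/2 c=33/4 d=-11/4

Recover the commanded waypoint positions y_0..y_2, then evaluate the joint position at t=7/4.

y_0=-1 y_1=-5 y_2=2
S(7/4) = -101/256

y_0 = S_0(0) = a_0 = -1
y_1 = S_1(0) = a_1 = -5
y_2 = S_1(1) = 2
t_q=7/4 is in segment 1 (τ=3/4); S_1(τ)=-101/256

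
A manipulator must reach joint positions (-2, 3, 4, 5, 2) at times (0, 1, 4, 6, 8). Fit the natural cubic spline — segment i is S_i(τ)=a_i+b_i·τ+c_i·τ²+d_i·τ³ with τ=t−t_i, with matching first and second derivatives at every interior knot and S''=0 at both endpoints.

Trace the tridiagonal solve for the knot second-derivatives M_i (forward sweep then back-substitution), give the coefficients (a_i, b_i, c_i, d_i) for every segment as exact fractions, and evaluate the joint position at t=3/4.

Δ: Δ0=5, Δ1=1/3, Δ2=1/2, Δ3=-3/2
row 1: diag=8, rhs=-28; c'=3/8, d'=-7/2
row 2: denom=10−3·3/8=71/8; d'=(1−3·-7/2)/(71/8)=92/71
row 3: denom=8−2·16/71=536/71; d'=(-12−2·92/71)/(536/71)=-259/134
back: M3=-259/134
back: M2=92/71−16/71·-259/134=116/67
back: M1=-7/2−3/8·116/67=-278/67
M: M0=0, M1=-278/67, M2=116/67, M3=-259/134, M4=0
seg 0: a=-2, c=M0/2=0, d=(M1−M0)/(6·1)=-139/201, b=Δ0−h0·(2M0+M1)/6=1144/201
seg 1: a=3, c=M1/2=-139/67, d=(M2−M1)/(6·3)=197/603, b=Δ1−h1·(2M1+M2)/6=727/201
seg 2: a=4, c=M2/2=58/67, d=(M3−M2)/(6·2)=-491/1608, b=Δ2−h2·(2M2+M3)/6=-2/201
seg 3: a=5, c=M3/2=-259/268, d=(M4−M3)/(6·2)=259/1608, b=Δ3−h3·(2M3+M4)/6=-85/402
t_q=3/4 → seg 0, τ=3/4; S=-2+1144/201·τ+0·τ²+-139/201·τ³=8477/4288

  seg 0: a=-2 b=1144/201 c=0 d=-139/201
  seg 1: a=3 b=727/201 c=-139/67 d=197/603
  seg 2: a=4 b=-2/201 c=58/67 d=-491/1608
  seg 3: a=5 b=-85/402 c=-259/268 d=259/1608
S(3/4) = 8477/4288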